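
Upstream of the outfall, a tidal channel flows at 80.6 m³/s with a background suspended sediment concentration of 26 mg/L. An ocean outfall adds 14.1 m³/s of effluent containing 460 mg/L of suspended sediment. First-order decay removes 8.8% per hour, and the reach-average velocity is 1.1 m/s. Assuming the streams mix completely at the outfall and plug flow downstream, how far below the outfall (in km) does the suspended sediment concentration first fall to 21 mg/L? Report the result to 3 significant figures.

62.9 km

After mixing, C = (80.60·26.00 + 14.10·460.0) / 94.70 = 8582/94.70 = 90.62 mg/L.
8.8%/h lost → k = −ln(1 − 0.088) = 0.09212 h⁻¹.
Set 90.62·exp(−k·t) = 21 → t = ln(90.62/21)/k = 57140 s = 15.87 h.
Distance = v·t = 1.1·57140 = 62860 m = 62.86 km.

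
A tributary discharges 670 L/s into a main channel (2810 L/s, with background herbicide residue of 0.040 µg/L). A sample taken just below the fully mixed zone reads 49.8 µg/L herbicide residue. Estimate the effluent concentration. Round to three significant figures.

Mass balance: 2810·0.04000 + 670.0·Cₑ = 3480·49.80
→ Cₑ = (3480·49.80 − 2810·0.04000) / 670.0 = 258.5 µg/L.

258 µg/L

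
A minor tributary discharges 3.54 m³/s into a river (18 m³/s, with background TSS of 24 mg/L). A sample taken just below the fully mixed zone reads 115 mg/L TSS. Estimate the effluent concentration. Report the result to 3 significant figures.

578 mg/L

Mass balance: 18.00·24.00 + 3.540·Cₑ = 21.54·115.0
→ Cₑ = (21.54·115.0 − 18.00·24.00) / 3.540 = 577.7 mg/L.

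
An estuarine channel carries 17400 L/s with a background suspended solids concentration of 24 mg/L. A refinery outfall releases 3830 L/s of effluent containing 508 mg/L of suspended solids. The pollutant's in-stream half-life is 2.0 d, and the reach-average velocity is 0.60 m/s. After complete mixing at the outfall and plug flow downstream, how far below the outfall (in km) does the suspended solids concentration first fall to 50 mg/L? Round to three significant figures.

Mass balance: C = (17400·24.00 + 3830·508.0) / 21230 = 2363000/21230 = 111.3 mg/L.
Half-life 2.0 d → k = ln 2 / 2.0 = 0.3466 d⁻¹.
Set 111.3·exp(−k·t) = 50 → t = ln(111.3/50)/k = 199500 s = 55.42 h.
Distance = v·t = 0.60·199500 = 119700 m = 119.7 km.

120 km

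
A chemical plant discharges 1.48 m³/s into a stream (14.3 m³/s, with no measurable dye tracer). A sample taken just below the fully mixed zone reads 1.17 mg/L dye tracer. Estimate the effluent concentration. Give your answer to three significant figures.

Mass balance: 14.30·0 + 1.480·Cₑ = 15.78·1.170
→ Cₑ = (15.78·1.170 − 14.30·0) / 1.480 = 12.47 mg/L.

12.5 mg/L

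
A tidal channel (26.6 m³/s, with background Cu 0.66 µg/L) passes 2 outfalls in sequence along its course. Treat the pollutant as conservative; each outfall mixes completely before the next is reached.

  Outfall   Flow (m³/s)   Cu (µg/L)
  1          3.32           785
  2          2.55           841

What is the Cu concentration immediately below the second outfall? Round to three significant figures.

Below outfall 1: Q → 29.92 m³/s, C = (26.60·0.6600 + 3.320·785.0)/29.92 = 87.69 µg/L.
Below outfall 2: Q → 32.47 m³/s, C = (29.92·87.69 + 2.550·841.0)/32.47 = 146.9 µg/L.

147 µg/L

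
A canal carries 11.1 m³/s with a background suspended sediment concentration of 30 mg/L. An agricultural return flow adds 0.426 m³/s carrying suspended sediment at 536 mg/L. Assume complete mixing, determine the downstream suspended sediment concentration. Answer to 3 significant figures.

Mass balance: C = (11.10·30.00 + 0.4260·536.0) / 11.53 = 561.3/11.53 = 48.70 mg/L.

48.7 mg/L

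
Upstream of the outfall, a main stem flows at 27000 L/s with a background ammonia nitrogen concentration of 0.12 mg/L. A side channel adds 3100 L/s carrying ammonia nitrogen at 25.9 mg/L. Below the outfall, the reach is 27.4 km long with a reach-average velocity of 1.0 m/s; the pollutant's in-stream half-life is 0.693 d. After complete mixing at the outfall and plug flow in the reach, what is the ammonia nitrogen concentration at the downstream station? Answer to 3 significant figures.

Flow-weighted average: C = (27000·0.1200 + 3100·25.90) / 30100 = 83530/30100 = 2.775 mg/L.
Travel time t = 27.4·1000 / 1.0 = 27400 s = 7.611 h.
Half-life 0.693 d → k = ln 2 / 0.693 = 1.000 d⁻¹.
After decay, C = 2.775 × e^(−kt) = 2.775 × 0.7282 = 2.021 mg/L.

2.02 mg/L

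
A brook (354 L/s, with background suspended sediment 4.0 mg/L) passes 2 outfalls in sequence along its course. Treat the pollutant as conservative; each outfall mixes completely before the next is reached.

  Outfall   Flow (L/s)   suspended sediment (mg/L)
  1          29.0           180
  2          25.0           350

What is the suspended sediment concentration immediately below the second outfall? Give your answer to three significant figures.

Outfall 1: combined Q = 383.0 L/s; C = (354.0·4.000 + 29.00·180.0)/383.0 = 17.33 mg/L.
Outfall 2: combined Q = 408.0 L/s; C = (383.0·17.33 + 25.00·350.0)/408.0 = 37.71 mg/L.

37.7 mg/L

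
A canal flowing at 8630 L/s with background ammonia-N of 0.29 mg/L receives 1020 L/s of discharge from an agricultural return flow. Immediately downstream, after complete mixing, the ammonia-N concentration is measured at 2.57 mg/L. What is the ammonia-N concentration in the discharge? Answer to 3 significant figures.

Mass balance: 8630·0.2900 + 1020·Cₑ = 9650·2.570
→ Cₑ = (9650·2.570 − 8630·0.2900) / 1020 = 21.86 mg/L.

21.9 mg/L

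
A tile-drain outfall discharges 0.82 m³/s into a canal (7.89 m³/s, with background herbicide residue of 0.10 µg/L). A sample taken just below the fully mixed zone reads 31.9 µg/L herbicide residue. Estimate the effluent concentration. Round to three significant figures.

338 µg/L

Mass balance: 7.890·0.1000 + 0.8200·Cₑ = 8.710·31.90
→ Cₑ = (8.710·31.90 − 7.890·0.1000) / 0.8200 = 337.9 µg/L.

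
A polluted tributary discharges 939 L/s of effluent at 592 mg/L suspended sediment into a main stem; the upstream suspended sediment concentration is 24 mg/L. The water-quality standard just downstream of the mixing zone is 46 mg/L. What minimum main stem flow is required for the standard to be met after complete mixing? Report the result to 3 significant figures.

Set C_mix = 46: (Q·24.00 + 939.0·592.0) / (Q + 939.0) = 46
→ Q = 939.0·(592.0 − 46)/(46 − 24.00) = 23300 L/s.

23300 L/s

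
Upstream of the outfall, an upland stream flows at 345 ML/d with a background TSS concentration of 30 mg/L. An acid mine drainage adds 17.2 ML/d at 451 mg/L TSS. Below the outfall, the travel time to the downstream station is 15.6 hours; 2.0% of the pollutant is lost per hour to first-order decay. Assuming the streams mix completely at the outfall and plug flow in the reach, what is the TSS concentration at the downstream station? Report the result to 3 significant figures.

Mixed concentration C = ΣQC/ΣQ = (345.0·30.00 + 17.20·451.0) / 362.2 = 18110/362.2 = 49.99 mg/L.
2.0%/h lost → k = −ln(1 − 0.02) = 0.02020 h⁻¹.
Applying C = C₀e^(−kt): 49.99 × 0.7297 = 36.48 mg/L.

36.5 mg/L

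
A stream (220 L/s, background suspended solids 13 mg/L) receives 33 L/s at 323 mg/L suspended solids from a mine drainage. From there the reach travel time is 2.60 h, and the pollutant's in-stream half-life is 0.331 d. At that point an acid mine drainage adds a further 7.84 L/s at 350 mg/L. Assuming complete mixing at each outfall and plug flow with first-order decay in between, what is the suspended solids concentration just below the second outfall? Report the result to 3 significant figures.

Conservation of mass: C = (220.0·13.00 + 33.00·323.0) / 253.0 = 13520/253.0 = 53.43 mg/L; combined flow 253.0 L/s.
Half-life 0.331 d → k = ln 2 / 0.331 = 2.094 d⁻¹.
After decay, C = 53.43 × e^(−kt) = 53.43 × 0.7970 = 42.59 mg/L.
At the second outfall, C = (253.0·42.59 + 7.840·350.0) / (253.0 + 7.840) = 51.83 mg/L.

51.8 mg/L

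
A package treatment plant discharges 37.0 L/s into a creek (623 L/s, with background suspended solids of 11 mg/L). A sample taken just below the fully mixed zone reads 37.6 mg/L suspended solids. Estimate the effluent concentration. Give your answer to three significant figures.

Mass balance: 623.0·11.00 + 37.00·Cₑ = 660.0·37.60
→ Cₑ = (660.0·37.60 − 623.0·11.00) / 37.00 = 485.5 mg/L.

485 mg/L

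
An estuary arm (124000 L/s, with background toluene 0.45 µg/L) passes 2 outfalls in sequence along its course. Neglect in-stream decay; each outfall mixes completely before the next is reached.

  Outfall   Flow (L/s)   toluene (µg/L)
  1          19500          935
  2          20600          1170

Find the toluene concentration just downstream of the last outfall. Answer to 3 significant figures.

258 µg/L

Below outfall 1: Q → 143500 L/s, C = (124000·0.4500 + 19500·935.0)/143500 = 127.4 µg/L.
Below outfall 2: Q → 164100 L/s, C = (143500·127.4 + 20600·1170)/164100 = 258.3 µg/L.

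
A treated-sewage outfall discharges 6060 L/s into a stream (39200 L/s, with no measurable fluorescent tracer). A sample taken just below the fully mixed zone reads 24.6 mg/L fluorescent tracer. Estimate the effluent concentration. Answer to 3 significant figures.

Mass balance: 39200·0 + 6060·Cₑ = 45260·24.60
→ Cₑ = (45260·24.60 − 39200·0) / 6060 = 183.7 mg/L.

184 mg/L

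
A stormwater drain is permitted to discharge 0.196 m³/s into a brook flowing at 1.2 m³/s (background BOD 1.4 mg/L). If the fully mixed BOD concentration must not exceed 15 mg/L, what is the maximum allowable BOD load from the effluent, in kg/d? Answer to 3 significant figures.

Mass balance at the limit: 1.200·1.400 + 0.1960·Cₑ = 1.396·15 → Cₑ = 98.27 mg/L.
Load = 0.1960 m³/s × 98.27 g/m³ × 86 400 s/d = 1664 kg/d.

1660 kg/d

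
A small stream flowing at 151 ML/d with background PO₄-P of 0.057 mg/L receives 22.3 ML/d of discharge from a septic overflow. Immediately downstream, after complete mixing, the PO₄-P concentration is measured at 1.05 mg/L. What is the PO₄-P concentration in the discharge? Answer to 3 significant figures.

7.77 mg/L

Mass balance: 151.0·0.05700 + 22.30·Cₑ = 173.3·1.050
→ Cₑ = (173.3·1.050 − 151.0·0.05700) / 22.30 = 7.774 mg/L.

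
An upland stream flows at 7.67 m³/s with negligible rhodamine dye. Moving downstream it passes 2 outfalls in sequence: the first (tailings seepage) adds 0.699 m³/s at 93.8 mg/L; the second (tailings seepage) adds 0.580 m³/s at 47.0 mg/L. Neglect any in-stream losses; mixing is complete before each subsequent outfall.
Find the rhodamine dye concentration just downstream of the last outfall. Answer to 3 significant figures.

Outfall 1: combined Q = 8.369 m³/s; C = (7.670·0 + 0.6990·93.80)/8.369 = 7.834 mg/L.
Outfall 2: combined Q = 8.949 m³/s; C = (8.369·7.834 + 0.5800·47.00)/8.949 = 10.37 mg/L.

10.4 mg/L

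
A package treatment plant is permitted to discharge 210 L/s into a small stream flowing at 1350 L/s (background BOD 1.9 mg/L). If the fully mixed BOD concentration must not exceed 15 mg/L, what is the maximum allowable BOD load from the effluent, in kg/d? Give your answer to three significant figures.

Mass balance at the limit: 1350·1.900 + 210.0·Cₑ = 1560·15 → Cₑ = 99.21 mg/L.
210.0 L/s = 0.2100 m³/s. Load = 0.2100 m³/s × 99.21 g/m³ × 86 400 s/d = 1800 kg/d.

1800 kg/d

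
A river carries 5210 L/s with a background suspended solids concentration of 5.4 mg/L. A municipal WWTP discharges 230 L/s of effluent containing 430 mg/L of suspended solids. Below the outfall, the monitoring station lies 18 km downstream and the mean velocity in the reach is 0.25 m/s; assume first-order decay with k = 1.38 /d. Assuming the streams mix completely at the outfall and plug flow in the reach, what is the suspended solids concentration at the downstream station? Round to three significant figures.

Conservation of mass: C = (5210·5.400 + 230.0·430.0) / 5440 = 127000/5440 = 23.35 mg/L.
Travel time t = 18·1000 / 0.25 = 72000 s = 20.00 h.
First-order decay: C = 23.35·exp(−k·t) = 23.35·0.3166 = 7.394 mg/L.

7.39 mg/L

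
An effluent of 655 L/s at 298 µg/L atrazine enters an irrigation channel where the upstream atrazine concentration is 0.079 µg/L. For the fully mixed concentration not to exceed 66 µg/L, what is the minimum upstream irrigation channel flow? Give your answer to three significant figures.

2310 L/s

Set C_mix = 66: (Q·0.07900 + 655.0·298.0) / (Q + 655.0) = 66
→ Q = 655.0·(298.0 − 66)/(66 − 0.07900) = 2305 L/s.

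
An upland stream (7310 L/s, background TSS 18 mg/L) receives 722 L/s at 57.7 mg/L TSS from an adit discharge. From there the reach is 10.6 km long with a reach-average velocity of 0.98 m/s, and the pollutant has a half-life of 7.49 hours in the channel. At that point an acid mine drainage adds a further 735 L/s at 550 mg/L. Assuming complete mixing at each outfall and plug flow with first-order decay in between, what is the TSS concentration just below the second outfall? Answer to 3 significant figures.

After mixing, C = (7310·18.00 + 722.0·57.70) / 8032 = 173200/8032 = 21.57 mg/L; combined flow 8032 L/s.
Travel time t = 10.6·1000 / 0.98 = 10820 s = 3.005 h.
Half-life 7.49 h → k = ln 2 / 7.49 = 0.09254 h⁻¹ = 2.221 d⁻¹.
After decay, C = 21.57 × e^(−kt) = 21.57 × 0.7573 = 16.33 mg/L.
Second outfall: C = (8032·16.33 + 735.0·550.0)/8767 = 61.07 mg/L.

61.1 mg/L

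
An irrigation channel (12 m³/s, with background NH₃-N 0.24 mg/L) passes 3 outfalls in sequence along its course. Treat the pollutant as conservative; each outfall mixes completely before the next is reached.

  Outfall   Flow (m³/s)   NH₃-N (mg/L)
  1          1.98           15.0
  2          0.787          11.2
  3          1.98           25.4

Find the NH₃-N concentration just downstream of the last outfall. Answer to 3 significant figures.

After outfall 1: Q = 12.00 + 1.980 = 13.98 m³/s; C = (12.00·0.2400 + 1.980·15.00)/13.98 = 2.330 mg/L.
After outfall 2: Q = 13.98 + 0.7870 = 14.77 m³/s; C = (13.98·2.330 + 0.7870·11.20)/14.77 = 2.803 mg/L.
After outfall 3: Q = 14.77 + 1.980 = 16.75 m³/s; C = (14.77·2.803 + 1.980·25.40)/16.75 = 5.475 mg/L.

5.47 mg/L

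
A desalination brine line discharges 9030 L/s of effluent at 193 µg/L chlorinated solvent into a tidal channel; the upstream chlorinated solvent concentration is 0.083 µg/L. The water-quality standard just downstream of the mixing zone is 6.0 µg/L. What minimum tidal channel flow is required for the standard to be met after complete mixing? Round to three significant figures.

Set C_mix = 6.0: (Q·0.08300 + 9030·193.0) / (Q + 9030) = 6.0
→ Q = 9030·(193.0 − 6.0)/(6.0 − 0.08300) = 285400 L/s.

285000 L/s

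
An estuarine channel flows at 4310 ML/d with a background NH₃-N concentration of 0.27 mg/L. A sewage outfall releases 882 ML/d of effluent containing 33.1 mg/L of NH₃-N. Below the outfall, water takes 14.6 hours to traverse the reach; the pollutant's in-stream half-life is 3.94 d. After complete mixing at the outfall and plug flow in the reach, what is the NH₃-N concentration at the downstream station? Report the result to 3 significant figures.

5.25 mg/L

Mass balance: C = (4310·0.2700 + 882.0·33.10) / 5192 = 30360/5192 = 5.847 mg/L.
Half-life 3.94 d → k = ln 2 / 3.94 = 0.1759 d⁻¹.
Decay over the reach: 5.847·exp(−kt) = 5.847·0.8985 = 5.254 mg/L.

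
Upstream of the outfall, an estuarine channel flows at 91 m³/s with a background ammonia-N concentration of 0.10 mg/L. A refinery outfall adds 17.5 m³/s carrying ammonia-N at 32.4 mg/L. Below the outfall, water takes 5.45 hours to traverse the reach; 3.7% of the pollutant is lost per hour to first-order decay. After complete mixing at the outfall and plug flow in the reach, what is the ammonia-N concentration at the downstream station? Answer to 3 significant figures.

4.32 mg/L

After mixing, C = (91.00·0.1000 + 17.50·32.40) / 108.5 = 576.1/108.5 = 5.310 mg/L.
3.7%/h lost → k = −ln(1 − 0.037) = 0.03770 h⁻¹.
Applying C = C₀e^(−kt): 5.310 × 0.8143 = 4.323 mg/L.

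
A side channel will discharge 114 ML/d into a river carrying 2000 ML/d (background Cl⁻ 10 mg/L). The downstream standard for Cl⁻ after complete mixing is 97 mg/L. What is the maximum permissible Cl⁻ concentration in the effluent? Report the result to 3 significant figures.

At the limit, (Qr·Cr + Qe·Cₑ)/(Qr + Qe) = 97:
Cₑ = (2114·97 − 2000·10.00) / 114.0 = 1623 mg/L.

1620 mg/L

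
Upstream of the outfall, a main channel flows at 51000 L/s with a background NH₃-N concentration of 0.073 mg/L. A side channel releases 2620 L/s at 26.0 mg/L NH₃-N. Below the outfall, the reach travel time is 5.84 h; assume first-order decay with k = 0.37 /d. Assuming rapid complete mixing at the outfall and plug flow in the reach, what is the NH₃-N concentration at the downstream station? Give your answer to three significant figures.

Mass balance: C = (51000·0.07300 + 2620·26.00) / 53620 = 71840/53620 = 1.340 mg/L.
After decay, C = 1.340 × e^(−kt) = 1.340 × 0.9139 = 1.224 mg/L.

1.22 mg/L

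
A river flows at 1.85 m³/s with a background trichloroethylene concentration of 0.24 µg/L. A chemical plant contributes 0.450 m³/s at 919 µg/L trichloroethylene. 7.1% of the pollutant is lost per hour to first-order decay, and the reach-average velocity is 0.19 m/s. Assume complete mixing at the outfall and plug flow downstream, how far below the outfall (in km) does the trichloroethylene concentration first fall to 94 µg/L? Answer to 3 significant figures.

6.03 km

Conservation of mass: C = (1.850·0.2400 + 0.4500·919.0) / 2.300 = 414.0/2.300 = 180.0 µg/L.
7.1%/h lost → k = −ln(1 − 0.071) = 0.07365 h⁻¹.
Set 180.0·exp(−k·t) = 94 → t = ln(180.0/94)/k = 31760 s = 8.821 h.
Distance = v·t = 0.19·31760 = 6034 m = 6.034 km.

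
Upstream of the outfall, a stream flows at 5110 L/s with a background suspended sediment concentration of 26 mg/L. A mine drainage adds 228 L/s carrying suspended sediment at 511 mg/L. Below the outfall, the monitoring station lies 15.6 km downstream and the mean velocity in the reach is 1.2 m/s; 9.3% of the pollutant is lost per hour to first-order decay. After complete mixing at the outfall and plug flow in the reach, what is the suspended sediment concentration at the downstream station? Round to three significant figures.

32.8 mg/L

Flow-weighted average: C = (5110·26.00 + 228.0·511.0) / 5338 = 249400/5338 = 46.72 mg/L.
Travel time t = 15.6·1000 / 1.2 = 13000 s = 3.611 h.
9.3%/h lost → k = −ln(1 − 0.093) = 0.09761 h⁻¹.
Applying C = C₀e^(−kt): 46.72 × 0.7029 = 32.84 mg/L.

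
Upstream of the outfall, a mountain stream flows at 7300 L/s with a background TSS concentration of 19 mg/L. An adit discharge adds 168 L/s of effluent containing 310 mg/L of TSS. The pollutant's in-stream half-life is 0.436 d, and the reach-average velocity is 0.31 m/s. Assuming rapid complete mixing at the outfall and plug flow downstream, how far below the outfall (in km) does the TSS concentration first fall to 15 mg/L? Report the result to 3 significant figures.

8.97 km

After mixing, C = (7300·19.00 + 168.0·310.0) / 7468 = 190800/7468 = 25.55 mg/L.
Half-life 0.436 d → k = ln 2 / 0.436 = 1.590 d⁻¹.
Set 25.55·exp(−k·t) = 15 → t = ln(25.55/15)/k = 28940 s = 8.038 h.
Distance = v·t = 0.31·28940 = 8970 m = 8.970 km.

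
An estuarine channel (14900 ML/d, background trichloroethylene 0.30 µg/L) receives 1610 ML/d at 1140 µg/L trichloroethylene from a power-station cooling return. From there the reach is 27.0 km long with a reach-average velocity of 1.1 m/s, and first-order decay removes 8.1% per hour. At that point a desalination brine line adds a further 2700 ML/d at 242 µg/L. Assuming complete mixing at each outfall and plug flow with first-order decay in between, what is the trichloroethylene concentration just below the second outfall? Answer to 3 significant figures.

Conservation of mass: C = (14900·0.3000 + 1610·1140) / 16510 = 1840000/16510 = 111.4 µg/L; combined flow 16510 ML/d.
Travel time t = 27.0·1000 / 1.1 = 24550 s = 6.818 h.
8.1%/h lost → k = −ln(1 − 0.081) = 0.08447 h⁻¹.
After decay, C = 111.4 × e^(−kt) = 111.4 × 0.5622 = 62.65 µg/L.
Second outfall: C = (16510·62.65 + 2700·242.0)/19210 = 87.86 µg/L.

87.9 µg/L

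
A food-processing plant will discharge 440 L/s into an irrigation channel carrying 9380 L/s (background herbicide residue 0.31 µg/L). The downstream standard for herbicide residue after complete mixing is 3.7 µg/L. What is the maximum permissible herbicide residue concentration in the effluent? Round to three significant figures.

76.0 µg/L

At the limit, (Qr·Cr + Qe·Cₑ)/(Qr + Qe) = 3.7:
Cₑ = (9820·3.7 − 9380·0.3100) / 440.0 = 75.97 µg/L.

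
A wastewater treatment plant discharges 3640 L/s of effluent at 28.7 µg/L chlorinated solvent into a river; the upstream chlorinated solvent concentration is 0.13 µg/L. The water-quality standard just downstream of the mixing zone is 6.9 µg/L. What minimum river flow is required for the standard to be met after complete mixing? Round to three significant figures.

11700 L/s

Set C_mix = 6.9: (Q·0.1300 + 3640·28.70) / (Q + 3640) = 6.9
→ Q = 3640·(28.70 − 6.9)/(6.9 − 0.1300) = 11720 L/s.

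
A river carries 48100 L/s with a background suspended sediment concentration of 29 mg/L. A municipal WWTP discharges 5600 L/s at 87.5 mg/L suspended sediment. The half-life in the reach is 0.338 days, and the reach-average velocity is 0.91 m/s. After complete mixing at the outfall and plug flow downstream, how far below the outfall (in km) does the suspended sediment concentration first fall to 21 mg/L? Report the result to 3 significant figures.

After mixing, C = (48100·29.00 + 5600·87.50) / 53700 = 1885000/53700 = 35.10 mg/L.
Half-life 0.338 d → k = ln 2 / 0.338 = 2.051 d⁻¹.
Set 35.10·exp(−k·t) = 21 → t = ln(35.10/21)/k = 21640 s = 6.012 h.
Distance = v·t = 0.91·21640 = 19690 m = 19.69 km.

19.7 km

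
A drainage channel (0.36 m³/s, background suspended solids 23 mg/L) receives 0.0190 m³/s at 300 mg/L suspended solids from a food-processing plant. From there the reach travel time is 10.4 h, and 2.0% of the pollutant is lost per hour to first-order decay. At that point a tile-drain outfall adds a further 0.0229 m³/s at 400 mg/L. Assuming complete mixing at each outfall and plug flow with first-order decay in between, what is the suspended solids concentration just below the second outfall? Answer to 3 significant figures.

Conservation of mass: C = (0.3600·23.00 + 0.01900·300.0) / 0.3790 = 13.98/0.3790 = 36.89 mg/L; combined flow 0.3790 m³/s.
2.0%/h lost → k = −ln(1 − 0.02) = 0.02020 h⁻¹.
Applying C = C₀e^(−kt): 36.89 × 0.8105 = 29.90 mg/L.
Second outfall: C = (0.3790·29.90 + 0.02290·400.0)/0.4019 = 50.98 mg/L.

51.0 mg/L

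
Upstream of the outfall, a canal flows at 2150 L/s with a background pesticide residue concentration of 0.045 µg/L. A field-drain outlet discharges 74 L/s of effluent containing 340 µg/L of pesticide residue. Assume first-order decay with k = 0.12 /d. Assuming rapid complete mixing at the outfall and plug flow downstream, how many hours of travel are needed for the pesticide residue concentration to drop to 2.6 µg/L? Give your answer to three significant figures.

295 h

Conservation of mass: C = (2150·0.04500 + 74.00·340.0) / 2224 = 25260/2224 = 11.36 µg/L.
11.36·exp(−k·t) = 2.6 → t = ln(11.36/2.6)/k = 1061000 s = 294.9 h.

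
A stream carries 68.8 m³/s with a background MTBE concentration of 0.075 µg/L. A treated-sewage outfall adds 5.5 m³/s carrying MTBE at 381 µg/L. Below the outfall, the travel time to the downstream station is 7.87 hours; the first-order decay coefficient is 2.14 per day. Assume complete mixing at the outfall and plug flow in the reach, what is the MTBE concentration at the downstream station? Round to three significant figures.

14.0 µg/L

Flow-weighted average: C = (68.80·0.07500 + 5.500·381.0) / 74.30 = 2101/74.30 = 28.27 µg/L.
Decay over the reach: 28.27·exp(−kt) = 28.27·0.4957 = 14.02 µg/L.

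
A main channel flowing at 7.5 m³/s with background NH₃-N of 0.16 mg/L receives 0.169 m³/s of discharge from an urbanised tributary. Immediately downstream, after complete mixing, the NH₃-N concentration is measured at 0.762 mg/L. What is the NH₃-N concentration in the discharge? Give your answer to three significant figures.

Mass balance: 7.500·0.1600 + 0.1690·Cₑ = 7.669·0.7620
→ Cₑ = (7.669·0.7620 − 7.500·0.1600) / 0.1690 = 27.48 mg/L.

27.5 mg/L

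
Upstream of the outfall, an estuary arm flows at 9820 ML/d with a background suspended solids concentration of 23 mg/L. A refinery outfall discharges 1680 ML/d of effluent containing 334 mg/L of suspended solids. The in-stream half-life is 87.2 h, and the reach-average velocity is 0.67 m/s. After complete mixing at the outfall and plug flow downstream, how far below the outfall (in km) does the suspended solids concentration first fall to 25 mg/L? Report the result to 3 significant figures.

Flow-weighted average: C = (9820·23.00 + 1680·334.0) / 11500 = 787000/11500 = 68.43 mg/L.
Half-life 87.2 h → k = ln 2 / 87.2 = 0.007949 h⁻¹ = 0.1908 d⁻¹.
Set 68.43·exp(−k·t) = 25 → t = ln(68.43/25)/k = 456100 s = 126.7 h.
Distance = v·t = 0.67·456100 = 305600 m = 305.6 km.

306 km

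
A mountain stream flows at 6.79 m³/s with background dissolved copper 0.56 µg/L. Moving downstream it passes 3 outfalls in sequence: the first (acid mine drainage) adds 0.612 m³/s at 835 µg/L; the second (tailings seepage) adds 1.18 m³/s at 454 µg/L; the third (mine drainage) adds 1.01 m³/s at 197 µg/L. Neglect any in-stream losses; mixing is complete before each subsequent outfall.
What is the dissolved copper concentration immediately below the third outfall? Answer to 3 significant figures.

130 µg/L

After outfall 1: Q = 6.790 + 0.6120 = 7.402 m³/s; C = (6.790·0.5600 + 0.6120·835.0)/7.402 = 69.55 µg/L.
After outfall 2: Q = 7.402 + 1.180 = 8.582 m³/s; C = (7.402·69.55 + 1.180·454.0)/8.582 = 122.4 µg/L.
After outfall 3: Q = 8.582 + 1.010 = 9.592 m³/s; C = (8.582·122.4 + 1.010·197.0)/9.592 = 130.3 µg/L.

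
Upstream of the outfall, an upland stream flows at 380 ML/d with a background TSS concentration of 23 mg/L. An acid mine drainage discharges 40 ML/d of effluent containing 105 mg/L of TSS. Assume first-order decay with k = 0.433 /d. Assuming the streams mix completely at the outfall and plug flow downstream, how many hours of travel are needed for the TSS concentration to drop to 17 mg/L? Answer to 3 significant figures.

Mixed concentration C = ΣQC/ΣQ = (380.0·23.00 + 40.00·105.0) / 420.0 = 12940/420.0 = 30.81 mg/L.
30.81·exp(−k·t) = 17 → t = ln(30.81/17)/k = 118600 s = 32.96 h.

33.0 h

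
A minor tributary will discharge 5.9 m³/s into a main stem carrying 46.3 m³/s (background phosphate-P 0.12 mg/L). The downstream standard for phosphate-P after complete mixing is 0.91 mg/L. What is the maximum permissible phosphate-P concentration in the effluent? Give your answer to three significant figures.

At the limit, (Qr·Cr + Qe·Cₑ)/(Qr + Qe) = 0.91:
Cₑ = (52.20·0.91 − 46.30·0.1200) / 5.900 = 7.109 mg/L.

7.11 mg/L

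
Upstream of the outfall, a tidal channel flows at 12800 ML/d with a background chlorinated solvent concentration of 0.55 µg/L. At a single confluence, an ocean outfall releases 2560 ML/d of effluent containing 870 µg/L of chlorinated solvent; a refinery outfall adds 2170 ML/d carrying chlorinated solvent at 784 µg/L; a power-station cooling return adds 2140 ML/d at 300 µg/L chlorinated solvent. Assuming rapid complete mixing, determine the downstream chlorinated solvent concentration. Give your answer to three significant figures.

Conservation of mass: C = (12800·0.5500 + 2560·870.0 + 2170·784.0 + 2140·300.0) / 19670 = 4578000/19670 = 232.7 µg/L.

233 µg/L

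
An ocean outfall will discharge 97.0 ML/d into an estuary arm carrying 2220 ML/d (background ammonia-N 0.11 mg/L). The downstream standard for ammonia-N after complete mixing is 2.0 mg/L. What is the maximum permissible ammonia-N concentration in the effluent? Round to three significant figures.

At the limit, (Qr·Cr + Qe·Cₑ)/(Qr + Qe) = 2.0:
Cₑ = (2317·2.0 − 2220·0.1100) / 97.00 = 45.26 mg/L.

45.3 mg/L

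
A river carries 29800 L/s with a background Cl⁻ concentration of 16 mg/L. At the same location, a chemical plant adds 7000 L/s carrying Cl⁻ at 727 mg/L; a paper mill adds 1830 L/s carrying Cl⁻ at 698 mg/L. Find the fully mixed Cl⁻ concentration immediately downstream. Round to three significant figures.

Flow-weighted average: C = (29800·16.00 + 7000·727.0 + 1830·698.0) / 38630 = 6843000/38630 = 177.1 mg/L.

177 mg/L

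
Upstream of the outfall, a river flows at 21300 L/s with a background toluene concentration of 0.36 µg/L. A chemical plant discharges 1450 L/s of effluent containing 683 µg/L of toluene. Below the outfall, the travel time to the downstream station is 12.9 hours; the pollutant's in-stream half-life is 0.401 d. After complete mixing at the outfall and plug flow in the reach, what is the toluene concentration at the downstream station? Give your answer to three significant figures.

17.3 µg/L

Mixed concentration C = ΣQC/ΣQ = (21300·0.3600 + 1450·683.0) / 22750 = 998000/22750 = 43.87 µg/L.
Half-life 0.401 d → k = ln 2 / 0.401 = 1.729 d⁻¹.
Applying C = C₀e^(−kt): 43.87 × 0.3949 = 17.32 µg/L.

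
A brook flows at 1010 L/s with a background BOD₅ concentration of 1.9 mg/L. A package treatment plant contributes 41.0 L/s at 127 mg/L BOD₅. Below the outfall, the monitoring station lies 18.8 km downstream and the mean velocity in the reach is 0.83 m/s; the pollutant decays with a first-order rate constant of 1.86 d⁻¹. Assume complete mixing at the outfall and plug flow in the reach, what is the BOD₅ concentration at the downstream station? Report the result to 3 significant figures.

Mixed concentration C = ΣQC/ΣQ = (1010·1.900 + 41.00·127.0) / 1051 = 7126/1051 = 6.780 mg/L.
Travel time t = 18.8·1000 / 0.83 = 22650 s = 6.292 h.
After decay, C = 6.780 × e^(−kt) = 6.780 × 0.6141 = 4.164 mg/L.

4.16 mg/L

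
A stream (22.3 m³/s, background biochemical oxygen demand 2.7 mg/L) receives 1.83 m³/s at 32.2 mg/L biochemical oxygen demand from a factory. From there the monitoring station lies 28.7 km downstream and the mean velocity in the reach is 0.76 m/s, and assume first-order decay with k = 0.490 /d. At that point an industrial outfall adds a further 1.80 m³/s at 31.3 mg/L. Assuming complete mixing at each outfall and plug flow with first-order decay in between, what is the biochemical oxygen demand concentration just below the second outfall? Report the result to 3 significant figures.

Flow-weighted average: C = (22.30·2.700 + 1.830·32.20) / 24.13 = 119.1/24.13 = 4.937 mg/L; combined flow 24.13 m³/s.
Travel time t = 28.7·1000 / 0.76 = 37760 s = 10.49 h.
Decay over the reach: 4.937·exp(−kt) = 4.937·0.8072 = 3.985 mg/L.
Second outfall: C = (24.13·3.985 + 1.800·31.30)/25.93 = 5.882 mg/L.

5.88 mg/L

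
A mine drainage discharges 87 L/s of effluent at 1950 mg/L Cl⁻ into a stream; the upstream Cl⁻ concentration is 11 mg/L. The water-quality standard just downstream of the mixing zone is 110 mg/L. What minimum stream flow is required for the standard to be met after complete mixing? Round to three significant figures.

1620 L/s

Set C_mix = 110: (Q·11.00 + 87.00·1950) / (Q + 87.00) = 110
→ Q = 87.00·(1950 − 110)/(110 − 11.00) = 1617 L/s.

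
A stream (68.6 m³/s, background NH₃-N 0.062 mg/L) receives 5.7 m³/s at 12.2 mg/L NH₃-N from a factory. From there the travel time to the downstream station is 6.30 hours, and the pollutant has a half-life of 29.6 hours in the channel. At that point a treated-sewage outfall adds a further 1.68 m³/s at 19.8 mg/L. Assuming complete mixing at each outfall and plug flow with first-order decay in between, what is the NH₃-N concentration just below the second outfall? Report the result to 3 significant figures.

Mixed concentration C = ΣQC/ΣQ = (68.60·0.06200 + 5.700·12.20) / 74.30 = 73.79/74.30 = 0.9932 mg/L; combined flow 74.30 m³/s.
Half-life 29.6 h → k = ln 2 / 29.6 = 0.02342 h⁻¹ = 0.5620 d⁻¹.
First-order decay: C = 0.9932·exp(−k·t) = 0.9932·0.8628 = 0.8570 mg/L.
At the second outfall, C = (74.30·0.8570 + 1.680·19.80) / (74.30 + 1.680) = 1.276 mg/L.

1.28 mg/L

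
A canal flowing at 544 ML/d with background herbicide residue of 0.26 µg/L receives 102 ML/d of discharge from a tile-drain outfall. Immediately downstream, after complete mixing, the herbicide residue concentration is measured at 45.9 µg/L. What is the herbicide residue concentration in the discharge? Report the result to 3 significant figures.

289 µg/L

Mass balance: 544.0·0.2600 + 102.0·Cₑ = 646.0·45.90
→ Cₑ = (646.0·45.90 − 544.0·0.2600) / 102.0 = 289.3 µg/L.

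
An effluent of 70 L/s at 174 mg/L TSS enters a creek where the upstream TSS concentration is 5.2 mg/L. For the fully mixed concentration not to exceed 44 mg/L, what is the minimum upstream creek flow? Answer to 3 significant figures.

235 L/s

Set C_mix = 44: (Q·5.200 + 70.00·174.0) / (Q + 70.00) = 44
→ Q = 70.00·(174.0 − 44)/(44 − 5.200) = 234.5 L/s.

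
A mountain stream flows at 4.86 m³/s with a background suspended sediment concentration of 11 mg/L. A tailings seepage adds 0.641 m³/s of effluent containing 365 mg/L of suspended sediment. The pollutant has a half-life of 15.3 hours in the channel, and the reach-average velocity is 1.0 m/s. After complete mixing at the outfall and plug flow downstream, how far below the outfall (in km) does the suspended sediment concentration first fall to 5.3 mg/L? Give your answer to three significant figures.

182 km

Flow-weighted average: C = (4.860·11.00 + 0.6410·365.0) / 5.501 = 287.4/5.501 = 52.25 mg/L.
Half-life 15.3 h → k = ln 2 / 15.3 = 0.04530 h⁻¹ = 1.087 d⁻¹.
Set 52.25·exp(−k·t) = 5.3 → t = ln(52.25/5.3)/k = 181800 s = 50.51 h.
Distance = v·t = 1.0·181800 = 181800 m = 181.8 km.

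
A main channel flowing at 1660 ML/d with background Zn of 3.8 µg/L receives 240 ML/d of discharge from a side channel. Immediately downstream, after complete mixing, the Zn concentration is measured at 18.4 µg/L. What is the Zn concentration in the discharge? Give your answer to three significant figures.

Mass balance: 1660·3.800 + 240.0·Cₑ = 1900·18.40
→ Cₑ = (1900·18.40 − 1660·3.800) / 240.0 = 119.4 µg/L.

119 µg/L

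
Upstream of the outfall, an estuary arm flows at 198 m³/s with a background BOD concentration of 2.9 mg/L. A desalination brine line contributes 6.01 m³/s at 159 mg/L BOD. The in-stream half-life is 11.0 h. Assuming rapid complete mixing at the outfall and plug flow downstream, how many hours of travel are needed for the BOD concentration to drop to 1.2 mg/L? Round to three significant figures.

29.1 h

Conservation of mass: C = (198.0·2.900 + 6.010·159.0) / 204.0 = 1530/204.0 = 7.499 mg/L.
Half-life 11.0 h → k = ln 2 / 11.0 = 0.06301 h⁻¹ = 1.512 d⁻¹.
7.499·exp(−k·t) = 1.2 → t = ln(7.499/1.2)/k = 104700 s = 29.08 h.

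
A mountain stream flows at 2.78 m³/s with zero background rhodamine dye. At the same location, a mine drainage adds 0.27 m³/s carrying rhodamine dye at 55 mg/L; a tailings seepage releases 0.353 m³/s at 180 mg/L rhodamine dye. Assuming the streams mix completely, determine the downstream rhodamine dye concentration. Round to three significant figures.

Conservation of mass: C = (2.780·0 + 0.2700·55.00 + 0.3530·180.0) / 3.403 = 78.39/3.403 = 23.04 mg/L.

23.0 mg/L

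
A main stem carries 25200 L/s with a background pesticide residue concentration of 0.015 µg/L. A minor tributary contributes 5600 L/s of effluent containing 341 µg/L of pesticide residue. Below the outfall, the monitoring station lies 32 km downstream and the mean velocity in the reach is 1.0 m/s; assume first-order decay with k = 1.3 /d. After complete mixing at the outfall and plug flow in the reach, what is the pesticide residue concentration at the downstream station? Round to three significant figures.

38.3 µg/L

Mixed concentration C = ΣQC/ΣQ = (25200·0.01500 + 5600·341.0) / 30800 = 1910000/30800 = 62.01 µg/L.
Travel time t = 32·1000 / 1.0 = 32000 s = 8.889 h.
Applying C = C₀e^(−kt): 62.01 × 0.6179 = 38.32 µg/L.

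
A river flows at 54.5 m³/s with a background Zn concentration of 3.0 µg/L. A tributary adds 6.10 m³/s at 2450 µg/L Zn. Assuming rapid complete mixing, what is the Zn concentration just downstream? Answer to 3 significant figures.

After mixing, C = (54.50·3.000 + 6.100·2450) / 60.60 = 15110/60.60 = 249.3 µg/L.

249 µg/L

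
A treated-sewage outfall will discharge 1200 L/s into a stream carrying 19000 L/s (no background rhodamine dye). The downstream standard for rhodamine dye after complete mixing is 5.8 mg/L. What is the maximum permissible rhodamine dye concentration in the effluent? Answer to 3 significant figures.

97.6 mg/L

At the limit, (Qr·Cr + Qe·Cₑ)/(Qr + Qe) = 5.8:
Cₑ = (20200·5.8 − 19000·0) / 1200 = 97.63 mg/L.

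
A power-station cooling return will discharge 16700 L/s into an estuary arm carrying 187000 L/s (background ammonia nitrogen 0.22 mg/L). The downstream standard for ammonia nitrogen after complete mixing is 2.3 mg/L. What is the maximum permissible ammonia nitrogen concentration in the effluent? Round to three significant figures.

At the limit, (Qr·Cr + Qe·Cₑ)/(Qr + Qe) = 2.3:
Cₑ = (203700·2.3 − 187000·0.2200) / 16700 = 25.59 mg/L.

25.6 mg/L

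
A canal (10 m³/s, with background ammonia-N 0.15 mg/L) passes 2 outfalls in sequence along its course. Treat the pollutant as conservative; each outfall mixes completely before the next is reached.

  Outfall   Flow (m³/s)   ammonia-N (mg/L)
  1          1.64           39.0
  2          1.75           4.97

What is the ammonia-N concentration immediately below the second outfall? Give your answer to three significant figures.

5.54 mg/L

After outfall 1: Q = 10.00 + 1.640 = 11.64 m³/s; C = (10.00·0.1500 + 1.640·39.00)/11.64 = 5.624 mg/L.
After outfall 2: Q = 11.64 + 1.750 = 13.39 m³/s; C = (11.64·5.624 + 1.750·4.970)/13.39 = 5.538 mg/L.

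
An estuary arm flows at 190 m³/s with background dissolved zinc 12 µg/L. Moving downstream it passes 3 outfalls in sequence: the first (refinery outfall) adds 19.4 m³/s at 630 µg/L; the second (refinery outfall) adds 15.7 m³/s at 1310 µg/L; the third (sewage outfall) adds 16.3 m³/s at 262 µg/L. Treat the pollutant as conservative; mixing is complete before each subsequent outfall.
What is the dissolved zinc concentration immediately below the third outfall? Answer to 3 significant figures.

Outfall 1: combined Q = 209.4 m³/s; C = (190.0·12.00 + 19.40·630.0)/209.4 = 69.26 µg/L.
Outfall 2: combined Q = 225.1 m³/s; C = (209.4·69.26 + 15.70·1310)/225.1 = 155.8 µg/L.
Outfall 3: combined Q = 241.4 m³/s; C = (225.1·155.8 + 16.30·262.0)/241.4 = 163.0 µg/L.

163 µg/L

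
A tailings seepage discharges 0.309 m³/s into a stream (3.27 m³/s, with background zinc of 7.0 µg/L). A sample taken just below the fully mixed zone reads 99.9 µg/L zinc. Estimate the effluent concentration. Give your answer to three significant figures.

Mass balance: 3.270·7.000 + 0.3090·Cₑ = 3.579·99.90
→ Cₑ = (3.579·99.90 − 3.270·7.000) / 0.3090 = 1083 µg/L.

1080 µg/L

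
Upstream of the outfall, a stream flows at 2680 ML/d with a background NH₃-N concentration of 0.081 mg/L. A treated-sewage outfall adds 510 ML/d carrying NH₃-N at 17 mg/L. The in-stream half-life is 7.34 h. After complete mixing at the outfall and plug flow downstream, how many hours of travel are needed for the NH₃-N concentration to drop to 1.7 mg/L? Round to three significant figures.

5.23 h

Mass balance: C = (2680·0.08100 + 510.0·17.00) / 3190 = 8887/3190 = 2.786 mg/L.
Half-life 7.34 h → k = ln 2 / 7.34 = 0.09443 h⁻¹ = 2.266 d⁻¹.
2.786·exp(−k·t) = 1.7 → t = ln(2.786/1.7)/k = 18830 s = 5.231 h.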